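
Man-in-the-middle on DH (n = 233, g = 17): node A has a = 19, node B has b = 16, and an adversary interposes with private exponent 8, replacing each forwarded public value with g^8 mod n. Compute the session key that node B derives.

71

Node B receives an adversary's public value M = 17^8 mod 233 instead of the honest one.
17^1 ≡ 17 (mod 233)
17^2 = (17^1)^2 ≡ 17^2 = 289 ≡ 56 (mod 233)
17^4 = (17^2)^2 ≡ 56^2 = 3136 ≡ 107 (mod 233)
17^8 = (17^4)^2 ≡ 107^2 = 11449 ≡ 32 (mod 233)
So M = 32. Node B computes K = M^16 mod 233.
32^1 ≡ 32 (mod 233)
32^2 = (32^1)^2 ≡ 32^2 = 1024 ≡ 92 (mod 233)
32^4 = (32^2)^2 ≡ 92^2 = 8464 ≡ 76 (mod 233)
32^8 = (32^4)^2 ≡ 76^2 = 5776 ≡ 184 (mod 233)
32^16 = (32^8)^2 ≡ 184^2 = 33856 ≡ 71 (mod 233)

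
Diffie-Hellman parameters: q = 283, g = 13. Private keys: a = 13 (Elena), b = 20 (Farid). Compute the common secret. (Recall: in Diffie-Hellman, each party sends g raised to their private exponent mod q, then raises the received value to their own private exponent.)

62

Elena sends A = g^a mod q = 13^13 mod 283.
13^1 ≡ 13 (mod 283)
13^2 = (13^1)^2 ≡ 13^2 = 169 ≡ 169 (mod 283)
13^4 = (13^2)^2 ≡ 169^2 = 28561 ≡ 261 (mod 283)
13^8 = (13^4)^2 ≡ 261^2 = 68121 ≡ 201 (mod 283)
13^13 = 13^8 · 13^4 · 13^1 ≡ 201 · 261 · 13 ≡ 246 (mod 283).
So A = 246. Farid then computes K = A^b mod q = 246^20 mod 283.
246^1 ≡ 246 (mod 283)
246^2 = (246^1)^2 ≡ 246^2 = 60516 ≡ 237 (mod 283)
246^4 = (246^2)^2 ≡ 237^2 = 56169 ≡ 135 (mod 283)
246^8 = (246^4)^2 ≡ 135^2 = 18225 ≡ 113 (mod 283)
246^16 = (246^8)^2 ≡ 113^2 = 12769 ≡ 34 (mod 283)
246^20 = 246^16 · 246^4 ≡ 34 · 135 ≡ 62 (mod 283).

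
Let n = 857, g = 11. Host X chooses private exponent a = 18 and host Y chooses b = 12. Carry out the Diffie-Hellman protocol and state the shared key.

Host X sends A = g^a mod n = 11^18 mod 857.
11^1 ≡ 11 (mod 857)
11^2 = (11^1)^2 ≡ 11^2 = 121 ≡ 121 (mod 857)
11^4 = (11^2)^2 ≡ 121^2 = 14641 ≡ 72 (mod 857)
11^8 = (11^4)^2 ≡ 72^2 = 5184 ≡ 42 (mod 857)
11^16 = (11^8)^2 ≡ 42^2 = 1764 ≡ 50 (mod 857)
11^18 = 11^16 · 11^2 ≡ 50 · 121 ≡ 51 (mod 857).
So A = 51. Host Y then computes K = A^b mod n = 51^12 mod 857.
51^1 ≡ 51 (mod 857)
51^2 = (51^1)^2 ≡ 51^2 = 2601 ≡ 30 (mod 857)
51^4 = (51^2)^2 ≡ 30^2 = 900 ≡ 43 (mod 857)
51^8 = (51^4)^2 ≡ 43^2 = 1849 ≡ 135 (mod 857)
51^12 = 51^8 · 51^4 ≡ 135 · 43 ≡ 663 (mod 857).

663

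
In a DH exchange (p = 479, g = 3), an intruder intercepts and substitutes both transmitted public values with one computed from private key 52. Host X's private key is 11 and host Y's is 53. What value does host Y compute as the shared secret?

221

Host Y receives an intruder's public value M = 3^52 mod 479 instead of the honest one.
3^1 ≡ 3 (mod 479)
3^2 = (3^1)^2 ≡ 3^2 = 9 ≡ 9 (mod 479)
3^4 = (3^2)^2 ≡ 9^2 = 81 ≡ 81 (mod 479)
3^8 = (3^4)^2 ≡ 81^2 = 6561 ≡ 334 (mod 479)
3^16 = (3^8)^2 ≡ 334^2 = 111556 ≡ 428 (mod 479)
3^32 = (3^16)^2 ≡ 428^2 = 183184 ≡ 206 (mod 479)
3^52 = 3^32 · 3^16 · 3^4 ≡ 206 · 428 · 81 ≡ 197 (mod 479).
So M = 197. Host Y computes K = M^53 mod 479.
197^1 ≡ 197 (mod 479)
197^2 = (197^1)^2 ≡ 197^2 = 38809 ≡ 10 (mod 479)
197^4 = (197^2)^2 ≡ 10^2 = 100 ≡ 100 (mod 479)
197^8 = (197^4)^2 ≡ 100^2 = 10000 ≡ 420 (mod 479)
197^16 = (197^8)^2 ≡ 420^2 = 176400 ≡ 128 (mod 479)
197^32 = (197^16)^2 ≡ 128^2 = 16384 ≡ 98 (mod 479)
197^53 = 197^32 · 197^16 · 197^4 · 197^1 ≡ 98 · 128 · 100 · 197 ≡ 221 (mod 479).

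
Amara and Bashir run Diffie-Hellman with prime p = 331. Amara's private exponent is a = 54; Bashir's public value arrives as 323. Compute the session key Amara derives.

124

Shared key K = 323^54 mod 331.
323^1 ≡ 323 (mod 331)
323^2 = (323^1)^2 ≡ 323^2 = 104329 ≡ 64 (mod 331)
323^4 = (323^2)^2 ≡ 64^2 = 4096 ≡ 124 (mod 331)
323^8 = (323^4)^2 ≡ 124^2 = 15376 ≡ 150 (mod 331)
323^16 = (323^8)^2 ≡ 150^2 = 22500 ≡ 323 (mod 331)
323^32 = (323^16)^2 ≡ 323^2 = 104329 ≡ 64 (mod 331)
323^54 = 323^32 · 323^16 · 323^4 · 323^2 ≡ 64 · 323 · 124 · 64 ≡ 124 (mod 331).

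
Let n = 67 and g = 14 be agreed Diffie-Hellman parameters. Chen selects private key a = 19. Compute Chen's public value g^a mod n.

Public value = 14^19 mod 67.
14^1 ≡ 14 (mod 67)
14^2 = (14^1)^2 ≡ 14^2 = 196 ≡ 62 (mod 67)
14^4 = (14^2)^2 ≡ 62^2 = 3844 ≡ 25 (mod 67)
14^8 = (14^4)^2 ≡ 25^2 = 625 ≡ 22 (mod 67)
14^16 = (14^8)^2 ≡ 22^2 = 484 ≡ 15 (mod 67)
14^19 = 14^16 · 14^2 · 14^1 ≡ 15 · 62 · 14 ≡ 22 (mod 67).

22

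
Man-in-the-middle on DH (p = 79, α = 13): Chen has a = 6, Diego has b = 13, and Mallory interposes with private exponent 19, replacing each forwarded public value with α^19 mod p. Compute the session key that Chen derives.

Chen receives Mallory's public value M = 13^19 mod 79 instead of the honest one.
13^1 ≡ 13 (mod 79)
13^2 = (13^1)^2 ≡ 13^2 = 169 ≡ 11 (mod 79)
13^4 = (13^2)^2 ≡ 11^2 = 121 ≡ 42 (mod 79)
13^8 = (13^4)^2 ≡ 42^2 = 1764 ≡ 26 (mod 79)
13^16 = (13^8)^2 ≡ 26^2 = 676 ≡ 44 (mod 79)
13^19 = 13^16 · 13^2 · 13^1 ≡ 44 · 11 · 13 ≡ 51 (mod 79).
So M = 51. Chen computes K = M^6 mod 79.
51^1 ≡ 51 (mod 79)
51^2 = (51^1)^2 ≡ 51^2 = 2601 ≡ 73 (mod 79)
51^4 = (51^2)^2 ≡ 73^2 = 5329 ≡ 36 (mod 79)
51^6 = 51^4 · 51^2 ≡ 36 · 73 ≡ 21 (mod 79).

21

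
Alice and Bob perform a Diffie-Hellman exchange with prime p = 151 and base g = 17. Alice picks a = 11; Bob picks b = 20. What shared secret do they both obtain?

38

Alice sends A = g^a mod p = 17^11 mod 151.
17^1 ≡ 17 (mod 151)
17^2 = (17^1)^2 ≡ 17^2 = 289 ≡ 138 (mod 151)
17^4 = (17^2)^2 ≡ 138^2 = 19044 ≡ 18 (mod 151)
17^8 = (17^4)^2 ≡ 18^2 = 324 ≡ 22 (mod 151)
17^11 = 17^8 · 17^2 · 17^1 ≡ 22 · 138 · 17 ≡ 121 (mod 151).
So A = 121. Bob then computes K = A^b mod p = 121^20 mod 151.
121^1 ≡ 121 (mod 151)
121^2 = (121^1)^2 ≡ 121^2 = 14641 ≡ 145 (mod 151)
121^4 = (121^2)^2 ≡ 145^2 = 21025 ≡ 36 (mod 151)
121^8 = (121^4)^2 ≡ 36^2 = 1296 ≡ 88 (mod 151)
121^16 = (121^8)^2 ≡ 88^2 = 7744 ≡ 43 (mod 151)
121^20 = 121^16 · 121^4 ≡ 43 · 36 ≡ 38 (mod 151).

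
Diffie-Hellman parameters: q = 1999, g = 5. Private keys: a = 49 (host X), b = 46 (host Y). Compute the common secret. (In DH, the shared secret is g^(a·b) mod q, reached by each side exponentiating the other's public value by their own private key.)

328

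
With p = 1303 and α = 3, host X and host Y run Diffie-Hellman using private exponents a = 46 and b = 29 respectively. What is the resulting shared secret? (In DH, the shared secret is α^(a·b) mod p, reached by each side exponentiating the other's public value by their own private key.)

Host Y sends B = α^b mod p = 3^29 mod 1303.
3^1 ≡ 3 (mod 1303)
3^2 = (3^1)^2 ≡ 3^2 = 9 ≡ 9 (mod 1303)
3^4 = (3^2)^2 ≡ 9^2 = 81 ≡ 81 (mod 1303)
3^8 = (3^4)^2 ≡ 81^2 = 6561 ≡ 46 (mod 1303)
3^16 = (3^8)^2 ≡ 46^2 = 2116 ≡ 813 (mod 1303)
3^29 = 3^16 · 3^8 · 3^4 · 3^1 ≡ 813 · 46 · 81 · 3 ≡ 592 (mod 1303).
So B = 592. Host X then computes K = B^a mod p = 592^46 mod 1303.
592^1 ≡ 592 (mod 1303)
592^2 = (592^1)^2 ≡ 592^2 = 350464 ≡ 1260 (mod 1303)
592^4 = (592^2)^2 ≡ 1260^2 = 1587600 ≡ 546 (mod 1303)
592^8 = (592^4)^2 ≡ 546^2 = 298116 ≡ 1032 (mod 1303)
592^16 = (592^8)^2 ≡ 1032^2 = 1065024 ≡ 473 (mod 1303)
592^32 = (592^16)^2 ≡ 473^2 = 223729 ≡ 916 (mod 1303)
592^46 = 592^32 · 592^8 · 592^4 · 592^2 ≡ 916 · 1032 · 546 · 1260 ≡ 348 (mod 1303).

348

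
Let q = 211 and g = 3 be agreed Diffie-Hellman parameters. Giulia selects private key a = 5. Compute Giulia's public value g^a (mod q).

32

Public value = 3^5 (mod 211).
3^1 ≡ 3 (mod 211)
3^2 = (3^1)^2 ≡ 3^2 = 9 ≡ 9 (mod 211)
3^4 = (3^2)^2 ≡ 9^2 = 81 ≡ 81 (mod 211)
3^5 = 3^4 · 3^1 ≡ 81 · 3 ≡ 32 (mod 211).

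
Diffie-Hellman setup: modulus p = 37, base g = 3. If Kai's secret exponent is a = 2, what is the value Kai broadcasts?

Public value = 3^2 mod 37.
3^1 ≡ 3 (mod 37)
3^2 = (3^1)^2 ≡ 3^2 = 9 ≡ 9 (mod 37)

9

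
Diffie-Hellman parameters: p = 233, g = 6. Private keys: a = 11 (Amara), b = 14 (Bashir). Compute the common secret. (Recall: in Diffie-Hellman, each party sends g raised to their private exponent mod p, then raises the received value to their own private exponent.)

226

Amara sends A = g^a mod p = 6^11 mod 233.
6^1 ≡ 6 (mod 233)
6^2 = (6^1)^2 ≡ 6^2 = 36 ≡ 36 (mod 233)
6^4 = (6^2)^2 ≡ 36^2 = 1296 ≡ 131 (mod 233)
6^8 = (6^4)^2 ≡ 131^2 = 17161 ≡ 152 (mod 233)
6^11 = 6^8 · 6^2 · 6^1 ≡ 152 · 36 · 6 ≡ 212 (mod 233).
So A = 212. Bashir then computes K = A^b mod p = 212^14 mod 233.
212^1 ≡ 212 (mod 233)
212^2 = (212^1)^2 ≡ 212^2 = 44944 ≡ 208 (mod 233)
212^4 = (212^2)^2 ≡ 208^2 = 43264 ≡ 159 (mod 233)
212^8 = (212^4)^2 ≡ 159^2 = 25281 ≡ 117 (mod 233)
212^14 = 212^8 · 212^4 · 212^2 ≡ 117 · 159 · 208 ≡ 226 (mod 233).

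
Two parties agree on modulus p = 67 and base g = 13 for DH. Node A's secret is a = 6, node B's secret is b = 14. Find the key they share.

Node A sends A = g^a mod p = 13^6 mod 67.
13^1 ≡ 13 (mod 67)
13^2 = (13^1)^2 ≡ 13^2 = 169 ≡ 35 (mod 67)
13^4 = (13^2)^2 ≡ 35^2 = 1225 ≡ 19 (mod 67)
13^6 = 13^4 · 13^2 ≡ 19 · 35 ≡ 62 (mod 67).
So A = 62. Node B then computes K = A^b mod p = 62^14 mod 67.
62^1 ≡ 62 (mod 67)
62^2 = (62^1)^2 ≡ 62^2 = 3844 ≡ 25 (mod 67)
62^4 = (62^2)^2 ≡ 25^2 = 625 ≡ 22 (mod 67)
62^8 = (62^4)^2 ≡ 22^2 = 484 ≡ 15 (mod 67)
62^14 = 62^8 · 62^4 · 62^2 ≡ 15 · 22 · 25 ≡ 9 (mod 67).

9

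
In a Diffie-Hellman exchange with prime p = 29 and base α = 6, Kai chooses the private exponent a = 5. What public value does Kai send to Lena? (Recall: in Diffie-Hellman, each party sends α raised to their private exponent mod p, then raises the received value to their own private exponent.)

Public value = 6^5 (mod 29).
6^1 ≡ 6 (mod 29)
6^2 = (6^1)^2 ≡ 6^2 = 36 ≡ 7 (mod 29)
6^4 = (6^2)^2 ≡ 7^2 = 49 ≡ 20 (mod 29)
6^5 = 6^4 · 6^1 ≡ 20 · 6 ≡ 4 (mod 29).

4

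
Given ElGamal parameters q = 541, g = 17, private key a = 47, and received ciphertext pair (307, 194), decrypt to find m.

Shared mask s = c₁^a mod q = 307^47 mod 541.
307^1 ≡ 307 (mod 541)
307^2 = (307^1)^2 ≡ 307^2 = 94249 ≡ 115 (mod 541)
307^4 = (307^2)^2 ≡ 115^2 = 13225 ≡ 241 (mod 541)
307^8 = (307^4)^2 ≡ 241^2 = 58081 ≡ 194 (mod 541)
307^16 = (307^8)^2 ≡ 194^2 = 37636 ≡ 307 (mod 541)
307^32 = (307^16)^2 ≡ 307^2 = 94249 ≡ 115 (mod 541)
307^47 = 307^32 · 307^8 · 307^4 · 307^2 · 307^1 ≡ 115 · 194 · 241 · 115 · 307 ≡ 115 (mod 541).
So s = 115; s⁻¹ ≡ 207 (mod 541).
m = c₂ · s⁻¹ mod 541 = 194 · 207 mod 541 = 124.

124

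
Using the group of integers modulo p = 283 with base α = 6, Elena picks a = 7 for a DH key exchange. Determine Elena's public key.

49

Public value = 6^7 mod 283.
6^1 ≡ 6 (mod 283)
6^2 = (6^1)^2 ≡ 6^2 = 36 ≡ 36 (mod 283)
6^4 = (6^2)^2 ≡ 36^2 = 1296 ≡ 164 (mod 283)
6^7 = 6^4 · 6^2 · 6^1 ≡ 164 · 36 · 6 ≡ 49 (mod 283).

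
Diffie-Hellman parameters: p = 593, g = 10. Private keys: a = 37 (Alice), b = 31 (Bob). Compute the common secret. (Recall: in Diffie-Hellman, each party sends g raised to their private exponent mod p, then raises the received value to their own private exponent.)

82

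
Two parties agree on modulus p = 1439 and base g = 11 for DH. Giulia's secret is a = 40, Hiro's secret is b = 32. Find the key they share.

226

Giulia sends A = g^a mod p = 11^40 mod 1439.
11^1 ≡ 11 (mod 1439)
11^2 = (11^1)^2 ≡ 11^2 = 121 ≡ 121 (mod 1439)
11^4 = (11^2)^2 ≡ 121^2 = 14641 ≡ 251 (mod 1439)
11^8 = (11^4)^2 ≡ 251^2 = 63001 ≡ 1124 (mod 1439)
11^16 = (11^8)^2 ≡ 1124^2 = 1263376 ≡ 1373 (mod 1439)
11^32 = (11^16)^2 ≡ 1373^2 = 1885129 ≡ 39 (mod 1439)
11^40 = 11^32 · 11^8 ≡ 39 · 1124 ≡ 666 (mod 1439).
So A = 666. Hiro then computes K = A^b mod p = 666^32 mod 1439.
666^1 ≡ 666 (mod 1439)
666^2 = (666^1)^2 ≡ 666^2 = 443556 ≡ 344 (mod 1439)
666^4 = (666^2)^2 ≡ 344^2 = 118336 ≡ 338 (mod 1439)
666^8 = (666^4)^2 ≡ 338^2 = 114244 ≡ 563 (mod 1439)
666^16 = (666^8)^2 ≡ 563^2 = 316969 ≡ 389 (mod 1439)
666^32 = (666^16)^2 ≡ 389^2 = 151321 ≡ 226 (mod 1439)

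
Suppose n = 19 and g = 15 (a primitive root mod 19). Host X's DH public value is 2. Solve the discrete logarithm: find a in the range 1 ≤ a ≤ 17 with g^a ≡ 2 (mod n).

5

Try successive powers of 15 modulo 19:
15^1 ≡ 15
15^2 ≡ 16
15^3 ≡ 12
15^4 ≡ 9
15^5 ≡ 2
Found: a = 5.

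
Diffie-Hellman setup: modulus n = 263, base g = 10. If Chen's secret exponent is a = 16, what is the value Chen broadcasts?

244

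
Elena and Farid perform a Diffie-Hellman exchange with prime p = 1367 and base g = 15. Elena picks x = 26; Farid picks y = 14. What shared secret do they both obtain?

Farid sends B = g^y mod p = 15^14 mod 1367.
15^1 ≡ 15 (mod 1367)
15^2 = (15^1)^2 ≡ 15^2 = 225 ≡ 225 (mod 1367)
15^4 = (15^2)^2 ≡ 225^2 = 50625 ≡ 46 (mod 1367)
15^8 = (15^4)^2 ≡ 46^2 = 2116 ≡ 749 (mod 1367)
15^14 = 15^8 · 15^4 · 15^2 ≡ 749 · 46 · 225 ≡ 1260 (mod 1367).
So B = 1260. Elena then computes K = B^x mod p = 1260^26 mod 1367.
1260^1 ≡ 1260 (mod 1367)
1260^2 = (1260^1)^2 ≡ 1260^2 = 1587600 ≡ 513 (mod 1367)
1260^4 = (1260^2)^2 ≡ 513^2 = 263169 ≡ 705 (mod 1367)
1260^8 = (1260^4)^2 ≡ 705^2 = 497025 ≡ 804 (mod 1367)
1260^16 = (1260^8)^2 ≡ 804^2 = 646416 ≡ 1192 (mod 1367)
1260^26 = 1260^16 · 1260^8 · 1260^2 ≡ 1192 · 804 · 513 ≡ 1234 (mod 1367).

1234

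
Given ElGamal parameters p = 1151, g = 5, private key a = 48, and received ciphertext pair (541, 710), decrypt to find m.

Shared mask s = c₁^a mod p = 541^48 mod 1151.
541^1 ≡ 541 (mod 1151)
541^2 = (541^1)^2 ≡ 541^2 = 292681 ≡ 327 (mod 1151)
541^4 = (541^2)^2 ≡ 327^2 = 106929 ≡ 1037 (mod 1151)
541^8 = (541^4)^2 ≡ 1037^2 = 1075369 ≡ 335 (mod 1151)
541^16 = (541^8)^2 ≡ 335^2 = 112225 ≡ 578 (mod 1151)
541^32 = (541^16)^2 ≡ 578^2 = 334084 ≡ 294 (mod 1151)
541^48 = 541^32 · 541^16 ≡ 294 · 578 ≡ 735 (mod 1151).
So s = 735; s⁻¹ ≡ 617 (mod 1151).
m = c₂ · s⁻¹ mod 1151 = 710 · 617 mod 1151 = 690.

690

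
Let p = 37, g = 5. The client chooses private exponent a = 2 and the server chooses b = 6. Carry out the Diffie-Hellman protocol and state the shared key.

10

The server sends B = g^b mod p = 5^6 mod 37.
5^1 ≡ 5 (mod 37)
5^2 = (5^1)^2 ≡ 5^2 = 25 ≡ 25 (mod 37)
5^4 = (5^2)^2 ≡ 25^2 = 625 ≡ 33 (mod 37)
5^6 = 5^4 · 5^2 ≡ 33 · 25 ≡ 11 (mod 37).
So B = 11. The client then computes K = B^a mod p = 11^2 mod 37.
11^1 ≡ 11 (mod 37)
11^2 = (11^1)^2 ≡ 11^2 = 121 ≡ 10 (mod 37)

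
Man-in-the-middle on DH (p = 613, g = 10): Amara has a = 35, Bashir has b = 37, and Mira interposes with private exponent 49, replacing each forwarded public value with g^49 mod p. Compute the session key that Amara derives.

502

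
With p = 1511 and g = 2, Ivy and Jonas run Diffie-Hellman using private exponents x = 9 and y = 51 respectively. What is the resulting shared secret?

Jonas sends B = g^y mod p = 2^51 mod 1511.
2^1 ≡ 2 (mod 1511)
2^2 = (2^1)^2 ≡ 2^2 = 4 ≡ 4 (mod 1511)
2^4 = (2^2)^2 ≡ 4^2 = 16 ≡ 16 (mod 1511)
2^8 = (2^4)^2 ≡ 16^2 = 256 ≡ 256 (mod 1511)
2^16 = (2^8)^2 ≡ 256^2 = 65536 ≡ 563 (mod 1511)
2^32 = (2^16)^2 ≡ 563^2 = 316969 ≡ 1170 (mod 1511)
2^51 = 2^32 · 2^16 · 2^2 · 2^1 ≡ 1170 · 563 · 4 · 2 ≡ 823 (mod 1511).
So B = 823. Ivy then computes K = B^x mod p = 823^9 mod 1511.
823^1 ≡ 823 (mod 1511)
823^2 = (823^1)^2 ≡ 823^2 = 677329 ≡ 401 (mod 1511)
823^4 = (823^2)^2 ≡ 401^2 = 160801 ≡ 635 (mod 1511)
823^8 = (823^4)^2 ≡ 635^2 = 403225 ≡ 1299 (mod 1511)
823^9 = 823^8 · 823^1 ≡ 1299 · 823 ≡ 800 (mod 1511).

800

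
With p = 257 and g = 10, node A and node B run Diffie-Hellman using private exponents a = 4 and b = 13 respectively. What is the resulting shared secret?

Node B sends B = g^b mod p = 10^13 mod 257.
10^1 ≡ 10 (mod 257)
10^2 = (10^1)^2 ≡ 10^2 = 100 ≡ 100 (mod 257)
10^4 = (10^2)^2 ≡ 100^2 = 10000 ≡ 234 (mod 257)
10^8 = (10^4)^2 ≡ 234^2 = 54756 ≡ 15 (mod 257)
10^13 = 10^8 · 10^4 · 10^1 ≡ 15 · 234 · 10 ≡ 148 (mod 257).
So B = 148. Node A then computes K = B^a mod p = 148^4 mod 257.
148^1 ≡ 148 (mod 257)
148^2 = (148^1)^2 ≡ 148^2 = 21904 ≡ 59 (mod 257)
148^4 = (148^2)^2 ≡ 59^2 = 3481 ≡ 140 (mod 257)

140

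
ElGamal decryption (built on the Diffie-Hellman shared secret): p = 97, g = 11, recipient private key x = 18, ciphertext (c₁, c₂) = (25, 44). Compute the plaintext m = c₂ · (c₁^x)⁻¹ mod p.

94

Shared mask s = c₁^x mod p = 25^18 mod 97.
25^1 ≡ 25 (mod 97)
25^2 = (25^1)^2 ≡ 25^2 = 625 ≡ 43 (mod 97)
25^4 = (25^2)^2 ≡ 43^2 = 1849 ≡ 6 (mod 97)
25^8 = (25^4)^2 ≡ 6^2 = 36 ≡ 36 (mod 97)
25^16 = (25^8)^2 ≡ 36^2 = 1296 ≡ 35 (mod 97)
25^18 = 25^16 · 25^2 ≡ 35 · 43 ≡ 50 (mod 97).
So s = 50; s⁻¹ ≡ 33 (mod 97).
m = c₂ · s⁻¹ mod 97 = 44 · 33 mod 97 = 94.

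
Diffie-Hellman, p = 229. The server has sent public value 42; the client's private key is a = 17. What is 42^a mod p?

Shared key K = 42^17 mod 229.
42^1 ≡ 42 (mod 229)
42^2 = (42^1)^2 ≡ 42^2 = 1764 ≡ 161 (mod 229)
42^4 = (42^2)^2 ≡ 161^2 = 25921 ≡ 44 (mod 229)
42^8 = (42^4)^2 ≡ 44^2 = 1936 ≡ 104 (mod 229)
42^16 = (42^8)^2 ≡ 104^2 = 10816 ≡ 53 (mod 229)
42^17 = 42^16 · 42^1 ≡ 53 · 42 ≡ 165 (mod 229).

165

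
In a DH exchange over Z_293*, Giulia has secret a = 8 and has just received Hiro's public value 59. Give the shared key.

172

Shared key K = 59^8 mod 293.
59^1 ≡ 59 (mod 293)
59^2 = (59^1)^2 ≡ 59^2 = 3481 ≡ 258 (mod 293)
59^4 = (59^2)^2 ≡ 258^2 = 66564 ≡ 53 (mod 293)
59^8 = (59^4)^2 ≡ 53^2 = 2809 ≡ 172 (mod 293)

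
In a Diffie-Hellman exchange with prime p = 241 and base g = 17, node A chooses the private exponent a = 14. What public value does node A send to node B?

Public value = 17^14 mod 241.
17^1 ≡ 17 (mod 241)
17^2 = (17^1)^2 ≡ 17^2 = 289 ≡ 48 (mod 241)
17^4 = (17^2)^2 ≡ 48^2 = 2304 ≡ 135 (mod 241)
17^8 = (17^4)^2 ≡ 135^2 = 18225 ≡ 150 (mod 241)
17^14 = 17^8 · 17^4 · 17^2 ≡ 150 · 135 · 48 ≡ 47 (mod 241).

47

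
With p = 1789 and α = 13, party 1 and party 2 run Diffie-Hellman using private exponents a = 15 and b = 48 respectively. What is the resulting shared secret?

Party 2 sends B = α^b mod p = 13^48 mod 1789.
13^1 ≡ 13 (mod 1789)
13^2 = (13^1)^2 ≡ 13^2 = 169 ≡ 169 (mod 1789)
13^4 = (13^2)^2 ≡ 169^2 = 28561 ≡ 1726 (mod 1789)
13^8 = (13^4)^2 ≡ 1726^2 = 2979076 ≡ 391 (mod 1789)
13^16 = (13^8)^2 ≡ 391^2 = 152881 ≡ 816 (mod 1789)
13^32 = (13^16)^2 ≡ 816^2 = 665856 ≡ 348 (mod 1789)
13^48 = 13^32 · 13^16 ≡ 348 · 816 ≡ 1306 (mod 1789).
So B = 1306. Party 1 then computes K = B^a mod p = 1306^15 mod 1789.
1306^1 ≡ 1306 (mod 1789)
1306^2 = (1306^1)^2 ≡ 1306^2 = 1705636 ≡ 719 (mod 1789)
1306^4 = (1306^2)^2 ≡ 719^2 = 516961 ≡ 1729 (mod 1789)
1306^8 = (1306^4)^2 ≡ 1729^2 = 2989441 ≡ 22 (mod 1789)
1306^15 = 1306^8 · 1306^4 · 1306^2 · 1306^1 ≡ 22 · 1729 · 719 · 1306 ≡ 1225 (mod 1789).

1225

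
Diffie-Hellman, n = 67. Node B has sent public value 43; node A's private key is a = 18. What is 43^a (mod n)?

Shared key K = 43^18 mod 67.
43^1 ≡ 43 (mod 67)
43^2 = (43^1)^2 ≡ 43^2 = 1849 ≡ 40 (mod 67)
43^4 = (43^2)^2 ≡ 40^2 = 1600 ≡ 59 (mod 67)
43^8 = (43^4)^2 ≡ 59^2 = 3481 ≡ 64 (mod 67)
43^16 = (43^8)^2 ≡ 64^2 = 4096 ≡ 9 (mod 67)
43^18 = 43^16 · 43^2 ≡ 9 · 40 ≡ 25 (mod 67).

25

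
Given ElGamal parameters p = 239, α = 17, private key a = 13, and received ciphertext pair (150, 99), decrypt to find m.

198

Shared mask s = c₁^a mod p = 150^13 mod 239.
150^1 ≡ 150 (mod 239)
150^2 = (150^1)^2 ≡ 150^2 = 22500 ≡ 34 (mod 239)
150^4 = (150^2)^2 ≡ 34^2 = 1156 ≡ 200 (mod 239)
150^8 = (150^4)^2 ≡ 200^2 = 40000 ≡ 87 (mod 239)
150^13 = 150^8 · 150^4 · 150^1 ≡ 87 · 200 · 150 ≡ 120 (mod 239).
So s = 120; s⁻¹ ≡ 2 (mod 239).
m = c₂ · s⁻¹ mod 239 = 99 · 2 mod 239 = 198.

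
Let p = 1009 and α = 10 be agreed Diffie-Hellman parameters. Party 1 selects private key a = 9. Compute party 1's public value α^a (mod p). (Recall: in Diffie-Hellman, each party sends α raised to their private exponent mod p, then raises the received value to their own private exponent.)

280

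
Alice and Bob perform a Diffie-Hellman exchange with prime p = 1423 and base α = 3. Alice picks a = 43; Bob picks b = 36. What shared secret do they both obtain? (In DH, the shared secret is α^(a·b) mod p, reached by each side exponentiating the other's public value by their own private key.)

976

Bob sends B = α^b mod p = 3^36 mod 1423.
3^1 ≡ 3 (mod 1423)
3^2 = (3^1)^2 ≡ 3^2 = 9 ≡ 9 (mod 1423)
3^4 = (3^2)^2 ≡ 9^2 = 81 ≡ 81 (mod 1423)
3^8 = (3^4)^2 ≡ 81^2 = 6561 ≡ 869 (mod 1423)
3^16 = (3^8)^2 ≡ 869^2 = 755161 ≡ 971 (mod 1423)
3^32 = (3^16)^2 ≡ 971^2 = 942841 ≡ 815 (mod 1423)
3^36 = 3^32 · 3^4 ≡ 815 · 81 ≡ 557 (mod 1423).
So B = 557. Alice then computes K = B^a mod p = 557^43 mod 1423.
557^1 ≡ 557 (mod 1423)
557^2 = (557^1)^2 ≡ 557^2 = 310249 ≡ 35 (mod 1423)
557^4 = (557^2)^2 ≡ 35^2 = 1225 ≡ 1225 (mod 1423)
557^8 = (557^4)^2 ≡ 1225^2 = 1500625 ≡ 783 (mod 1423)
557^16 = (557^8)^2 ≡ 783^2 = 613089 ≡ 1199 (mod 1423)
557^32 = (557^16)^2 ≡ 1199^2 = 1437601 ≡ 371 (mod 1423)
557^43 = 557^32 · 557^8 · 557^2 · 557^1 ≡ 371 · 783 · 35 · 557 ≡ 976 (mod 1423).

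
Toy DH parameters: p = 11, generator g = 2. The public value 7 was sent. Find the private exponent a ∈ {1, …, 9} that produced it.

Try successive powers of 2 modulo 11:
2^1 ≡ 2
2^2 ≡ 4
2^3 ≡ 8
2^4 ≡ 5
2^5 ≡ 10
2^6 ≡ 9
2^7 ≡ 7
Found: a = 7.

7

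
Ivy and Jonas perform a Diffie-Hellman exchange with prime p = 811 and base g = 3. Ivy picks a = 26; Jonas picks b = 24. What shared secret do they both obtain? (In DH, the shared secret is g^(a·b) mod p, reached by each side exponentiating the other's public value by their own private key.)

4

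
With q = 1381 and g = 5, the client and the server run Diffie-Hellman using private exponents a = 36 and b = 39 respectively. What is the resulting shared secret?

209

The client sends A = g^a mod q = 5^36 mod 1381.
5^1 ≡ 5 (mod 1381)
5^2 = (5^1)^2 ≡ 5^2 = 25 ≡ 25 (mod 1381)
5^4 = (5^2)^2 ≡ 25^2 = 625 ≡ 625 (mod 1381)
5^8 = (5^4)^2 ≡ 625^2 = 390625 ≡ 1183 (mod 1381)
5^16 = (5^8)^2 ≡ 1183^2 = 1399489 ≡ 536 (mod 1381)
5^32 = (5^16)^2 ≡ 536^2 = 287296 ≡ 48 (mod 1381)
5^36 = 5^32 · 5^4 ≡ 48 · 625 ≡ 999 (mod 1381).
So A = 999. The server then computes K = A^b mod q = 999^39 mod 1381.
999^1 ≡ 999 (mod 1381)
999^2 = (999^1)^2 ≡ 999^2 = 998001 ≡ 919 (mod 1381)
999^4 = (999^2)^2 ≡ 919^2 = 844561 ≡ 770 (mod 1381)
999^8 = (999^4)^2 ≡ 770^2 = 592900 ≡ 451 (mod 1381)
999^16 = (999^8)^2 ≡ 451^2 = 203401 ≡ 394 (mod 1381)
999^32 = (999^16)^2 ≡ 394^2 = 155236 ≡ 564 (mod 1381)
999^39 = 999^32 · 999^4 · 999^2 · 999^1 ≡ 564 · 770 · 919 · 999 ≡ 209 (mod 1381).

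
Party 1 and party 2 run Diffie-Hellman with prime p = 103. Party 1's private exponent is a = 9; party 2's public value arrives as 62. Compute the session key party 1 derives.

37

Shared key K = 62^9 mod 103.
62^1 ≡ 62 (mod 103)
62^2 = (62^1)^2 ≡ 62^2 = 3844 ≡ 33 (mod 103)
62^4 = (62^2)^2 ≡ 33^2 = 1089 ≡ 59 (mod 103)
62^8 = (62^4)^2 ≡ 59^2 = 3481 ≡ 82 (mod 103)
62^9 = 62^8 · 62^1 ≡ 82 · 62 ≡ 37 (mod 103).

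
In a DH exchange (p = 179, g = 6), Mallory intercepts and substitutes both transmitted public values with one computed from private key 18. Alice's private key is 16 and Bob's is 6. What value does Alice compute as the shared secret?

Alice receives Mallory's public value M = 6^18 mod 179 instead of the honest one.
6^1 ≡ 6 (mod 179)
6^2 = (6^1)^2 ≡ 6^2 = 36 ≡ 36 (mod 179)
6^4 = (6^2)^2 ≡ 36^2 = 1296 ≡ 43 (mod 179)
6^8 = (6^4)^2 ≡ 43^2 = 1849 ≡ 59 (mod 179)
6^16 = (6^8)^2 ≡ 59^2 = 3481 ≡ 80 (mod 179)
6^18 = 6^16 · 6^2 ≡ 80 · 36 ≡ 16 (mod 179).
So M = 16. Alice computes K = M^16 mod 179.
16^1 ≡ 16 (mod 179)
16^2 = (16^1)^2 ≡ 16^2 = 256 ≡ 77 (mod 179)
16^4 = (16^2)^2 ≡ 77^2 = 5929 ≡ 22 (mod 179)
16^8 = (16^4)^2 ≡ 22^2 = 484 ≡ 126 (mod 179)
16^16 = (16^8)^2 ≡ 126^2 = 15876 ≡ 124 (mod 179)

124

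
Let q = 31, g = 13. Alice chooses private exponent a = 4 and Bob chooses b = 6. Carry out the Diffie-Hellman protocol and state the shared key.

Alice sends A = g^a mod q = 13^4 mod 31.
13^1 ≡ 13 (mod 31)
13^2 = (13^1)^2 ≡ 13^2 = 169 ≡ 14 (mod 31)
13^4 = (13^2)^2 ≡ 14^2 = 196 ≡ 10 (mod 31)
So A = 10. Bob then computes K = A^b mod q = 10^6 mod 31.
10^1 ≡ 10 (mod 31)
10^2 = (10^1)^2 ≡ 10^2 = 100 ≡ 7 (mod 31)
10^4 = (10^2)^2 ≡ 7^2 = 49 ≡ 18 (mod 31)
10^6 = 10^4 · 10^2 ≡ 18 · 7 ≡ 2 (mod 31).

2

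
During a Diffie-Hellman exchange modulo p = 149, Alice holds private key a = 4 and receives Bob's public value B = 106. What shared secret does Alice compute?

Shared key K = 106^4 mod 149.
106^1 ≡ 106 (mod 149)
106^2 = (106^1)^2 ≡ 106^2 = 11236 ≡ 61 (mod 149)
106^4 = (106^2)^2 ≡ 61^2 = 3721 ≡ 145 (mod 149)

145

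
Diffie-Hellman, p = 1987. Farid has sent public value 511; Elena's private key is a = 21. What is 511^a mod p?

1199

Shared key K = 511^21 mod 1987.
511^1 ≡ 511 (mod 1987)
511^2 = (511^1)^2 ≡ 511^2 = 261121 ≡ 824 (mod 1987)
511^4 = (511^2)^2 ≡ 824^2 = 678976 ≡ 1409 (mod 1987)
511^8 = (511^4)^2 ≡ 1409^2 = 1985281 ≡ 268 (mod 1987)
511^16 = (511^8)^2 ≡ 268^2 = 71824 ≡ 292 (mod 1987)
511^21 = 511^16 · 511^4 · 511^1 ≡ 292 · 1409 · 511 ≡ 1199 (mod 1987).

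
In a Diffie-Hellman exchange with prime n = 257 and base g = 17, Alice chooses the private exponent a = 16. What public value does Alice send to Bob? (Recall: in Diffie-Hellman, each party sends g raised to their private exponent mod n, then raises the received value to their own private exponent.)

Public value = 17^16 (mod 257).
17^1 ≡ 17 (mod 257)
17^2 = (17^1)^2 ≡ 17^2 = 289 ≡ 32 (mod 257)
17^4 = (17^2)^2 ≡ 32^2 = 1024 ≡ 253 (mod 257)
17^8 = (17^4)^2 ≡ 253^2 = 64009 ≡ 16 (mod 257)
17^16 = (17^8)^2 ≡ 16^2 = 256 ≡ 256 (mod 257)

256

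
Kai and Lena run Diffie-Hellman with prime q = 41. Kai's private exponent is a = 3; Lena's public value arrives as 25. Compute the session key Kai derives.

Shared key K = 25^3 mod 41.
25^1 ≡ 25 (mod 41)
25^2 = (25^1)^2 ≡ 25^2 = 625 ≡ 10 (mod 41)
25^3 = 25^2 · 25^1 ≡ 10 · 25 ≡ 4 (mod 41).

4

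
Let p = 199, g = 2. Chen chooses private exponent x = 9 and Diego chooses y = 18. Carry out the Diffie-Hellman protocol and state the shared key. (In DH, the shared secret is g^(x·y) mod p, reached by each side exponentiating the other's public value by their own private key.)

Diego sends B = g^y mod p = 2^18 mod 199.
2^1 ≡ 2 (mod 199)
2^2 = (2^1)^2 ≡ 2^2 = 4 ≡ 4 (mod 199)
2^4 = (2^2)^2 ≡ 4^2 = 16 ≡ 16 (mod 199)
2^8 = (2^4)^2 ≡ 16^2 = 256 ≡ 57 (mod 199)
2^16 = (2^8)^2 ≡ 57^2 = 3249 ≡ 65 (mod 199)
2^18 = 2^16 · 2^2 ≡ 65 · 4 ≡ 61 (mod 199).
So B = 61. Chen then computes K = B^x mod p = 61^9 mod 199.
61^1 ≡ 61 (mod 199)
61^2 = (61^1)^2 ≡ 61^2 = 3721 ≡ 139 (mod 199)
61^4 = (61^2)^2 ≡ 139^2 = 19321 ≡ 18 (mod 199)
61^8 = (61^4)^2 ≡ 18^2 = 324 ≡ 125 (mod 199)
61^9 = 61^8 · 61^1 ≡ 125 · 61 ≡ 63 (mod 199).

63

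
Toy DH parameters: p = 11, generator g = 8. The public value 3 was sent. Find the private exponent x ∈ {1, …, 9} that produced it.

Try successive powers of 8 modulo 11:
8^1 ≡ 8
8^2 ≡ 9
8^3 ≡ 6
8^4 ≡ 4
8^5 ≡ 10
8^6 ≡ 3
Found: x = 6.

6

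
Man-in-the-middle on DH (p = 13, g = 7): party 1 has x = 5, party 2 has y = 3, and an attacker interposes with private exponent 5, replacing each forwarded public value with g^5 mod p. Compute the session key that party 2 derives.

5

Party 2 receives an attacker's public value M = 7^5 mod 13 instead of the honest one.
7^1 ≡ 7 (mod 13)
7^2 = (7^1)^2 ≡ 7^2 = 49 ≡ 10 (mod 13)
7^4 = (7^2)^2 ≡ 10^2 = 100 ≡ 9 (mod 13)
7^5 = 7^4 · 7^1 ≡ 9 · 7 ≡ 11 (mod 13).
So M = 11. Party 2 computes K = M^3 mod 13.
11^1 ≡ 11 (mod 13)
11^2 = (11^1)^2 ≡ 11^2 = 121 ≡ 4 (mod 13)
11^3 = 11^2 · 11^1 ≡ 4 · 11 ≡ 5 (mod 13).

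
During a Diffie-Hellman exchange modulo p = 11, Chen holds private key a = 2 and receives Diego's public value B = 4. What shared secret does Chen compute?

5

Shared key K = 4^2 mod 11.
4^1 ≡ 4 (mod 11)
4^2 = (4^1)^2 ≡ 4^2 = 16 ≡ 5 (mod 11)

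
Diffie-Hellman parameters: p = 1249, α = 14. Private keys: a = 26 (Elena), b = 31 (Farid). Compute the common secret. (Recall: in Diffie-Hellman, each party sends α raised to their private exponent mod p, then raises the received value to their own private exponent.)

Elena sends A = α^a mod p = 14^26 mod 1249.
14^1 ≡ 14 (mod 1249)
14^2 = (14^1)^2 ≡ 14^2 = 196 ≡ 196 (mod 1249)
14^4 = (14^2)^2 ≡ 196^2 = 38416 ≡ 946 (mod 1249)
14^8 = (14^4)^2 ≡ 946^2 = 894916 ≡ 632 (mod 1249)
14^16 = (14^8)^2 ≡ 632^2 = 399424 ≡ 993 (mod 1249)
14^26 = 14^16 · 14^8 · 14^2 ≡ 993 · 632 · 196 ≡ 878 (mod 1249).
So A = 878. Farid then computes K = A^b mod p = 878^31 mod 1249.
878^1 ≡ 878 (mod 1249)
878^2 = (878^1)^2 ≡ 878^2 = 770884 ≡ 251 (mod 1249)
878^4 = (878^2)^2 ≡ 251^2 = 63001 ≡ 551 (mod 1249)
878^8 = (878^4)^2 ≡ 551^2 = 303601 ≡ 94 (mod 1249)
878^16 = (878^8)^2 ≡ 94^2 = 8836 ≡ 93 (mod 1249)
878^31 = 878^16 · 878^8 · 878^4 · 878^2 · 878^1 ≡ 93 · 94 · 551 · 251 · 878 ≡ 751 (mod 1249).

751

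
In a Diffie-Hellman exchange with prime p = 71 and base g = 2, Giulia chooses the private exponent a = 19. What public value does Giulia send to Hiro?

24

Public value = 2^19 (mod 71).
2^1 ≡ 2 (mod 71)
2^2 = (2^1)^2 ≡ 2^2 = 4 ≡ 4 (mod 71)
2^4 = (2^2)^2 ≡ 4^2 = 16 ≡ 16 (mod 71)
2^8 = (2^4)^2 ≡ 16^2 = 256 ≡ 43 (mod 71)
2^16 = (2^8)^2 ≡ 43^2 = 1849 ≡ 3 (mod 71)
2^19 = 2^16 · 2^2 · 2^1 ≡ 3 · 4 · 2 ≡ 24 (mod 71).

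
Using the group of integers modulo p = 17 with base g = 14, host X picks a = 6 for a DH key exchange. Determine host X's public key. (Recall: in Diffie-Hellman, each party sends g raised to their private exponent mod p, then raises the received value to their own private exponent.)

15

Public value = 14^6 mod 17.
14^1 ≡ 14 (mod 17)
14^2 = (14^1)^2 ≡ 14^2 = 196 ≡ 9 (mod 17)
14^4 = (14^2)^2 ≡ 9^2 = 81 ≡ 13 (mod 17)
14^6 = 14^4 · 14^2 ≡ 13 · 9 ≡ 15 (mod 17).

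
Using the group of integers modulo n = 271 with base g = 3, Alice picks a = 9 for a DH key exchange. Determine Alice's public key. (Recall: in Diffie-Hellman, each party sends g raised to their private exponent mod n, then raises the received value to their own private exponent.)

171

Public value = 3^{9} \pmod{271}.
3^1 ≡ 3 (mod 271)
3^2 = (3^1)^2 ≡ 3^2 = 9 ≡ 9 (mod 271)
3^4 = (3^2)^2 ≡ 9^2 = 81 ≡ 81 (mod 271)
3^8 = (3^4)^2 ≡ 81^2 = 6561 ≡ 57 (mod 271)
3^9 = 3^8 · 3^1 ≡ 57 · 3 ≡ 171 (mod 271).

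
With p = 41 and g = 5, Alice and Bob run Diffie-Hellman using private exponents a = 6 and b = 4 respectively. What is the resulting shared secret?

Bob sends B = g^b mod p = 5^4 mod 41.
5^1 ≡ 5 (mod 41)
5^2 = (5^1)^2 ≡ 5^2 = 25 ≡ 25 (mod 41)
5^4 = (5^2)^2 ≡ 25^2 = 625 ≡ 10 (mod 41)
So B = 10. Alice then computes K = B^a mod p = 10^6 mod 41.
10^1 ≡ 10 (mod 41)
10^2 = (10^1)^2 ≡ 10^2 = 100 ≡ 18 (mod 41)
10^4 = (10^2)^2 ≡ 18^2 = 324 ≡ 37 (mod 41)
10^6 = 10^4 · 10^2 ≡ 37 · 18 ≡ 10 (mod 41).

10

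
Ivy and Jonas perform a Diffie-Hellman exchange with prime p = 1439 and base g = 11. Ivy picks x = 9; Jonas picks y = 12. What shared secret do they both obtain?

1137

Ivy sends A = g^x mod p = 11^9 mod 1439.
11^1 ≡ 11 (mod 1439)
11^2 = (11^1)^2 ≡ 11^2 = 121 ≡ 121 (mod 1439)
11^4 = (11^2)^2 ≡ 121^2 = 14641 ≡ 251 (mod 1439)
11^8 = (11^4)^2 ≡ 251^2 = 63001 ≡ 1124 (mod 1439)
11^9 = 11^8 · 11^1 ≡ 1124 · 11 ≡ 852 (mod 1439).
So A = 852. Jonas then computes K = A^y mod p = 852^12 mod 1439.
852^1 ≡ 852 (mod 1439)
852^2 = (852^1)^2 ≡ 852^2 = 725904 ≡ 648 (mod 1439)
852^4 = (852^2)^2 ≡ 648^2 = 419904 ≡ 1155 (mod 1439)
852^8 = (852^4)^2 ≡ 1155^2 = 1334025 ≡ 72 (mod 1439)
852^12 = 852^8 · 852^4 ≡ 72 · 1155 ≡ 1137 (mod 1439).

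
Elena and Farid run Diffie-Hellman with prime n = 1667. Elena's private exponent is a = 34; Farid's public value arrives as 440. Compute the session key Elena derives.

287

Shared key K = 440^34 mod 1667.
440^1 ≡ 440 (mod 1667)
440^2 = (440^1)^2 ≡ 440^2 = 193600 ≡ 228 (mod 1667)
440^4 = (440^2)^2 ≡ 228^2 = 51984 ≡ 307 (mod 1667)
440^8 = (440^4)^2 ≡ 307^2 = 94249 ≡ 897 (mod 1667)
440^16 = (440^8)^2 ≡ 897^2 = 804609 ≡ 1115 (mod 1667)
440^32 = (440^16)^2 ≡ 1115^2 = 1243225 ≡ 1310 (mod 1667)
440^34 = 440^32 · 440^2 ≡ 1310 · 228 ≡ 287 (mod 1667).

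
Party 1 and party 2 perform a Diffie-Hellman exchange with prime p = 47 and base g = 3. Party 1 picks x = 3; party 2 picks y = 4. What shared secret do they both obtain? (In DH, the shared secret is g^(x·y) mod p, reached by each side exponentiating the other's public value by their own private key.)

12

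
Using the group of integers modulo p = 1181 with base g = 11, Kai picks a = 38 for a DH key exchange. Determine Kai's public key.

Public value = 11^38 mod 1181.
11^1 ≡ 11 (mod 1181)
11^2 = (11^1)^2 ≡ 11^2 = 121 ≡ 121 (mod 1181)
11^4 = (11^2)^2 ≡ 121^2 = 14641 ≡ 469 (mod 1181)
11^8 = (11^4)^2 ≡ 469^2 = 219961 ≡ 295 (mod 1181)
11^16 = (11^8)^2 ≡ 295^2 = 87025 ≡ 812 (mod 1181)
11^32 = (11^16)^2 ≡ 812^2 = 659344 ≡ 346 (mod 1181)
11^38 = 11^32 · 11^4 · 11^2 ≡ 346 · 469 · 121 ≡ 1029 (mod 1181).

1029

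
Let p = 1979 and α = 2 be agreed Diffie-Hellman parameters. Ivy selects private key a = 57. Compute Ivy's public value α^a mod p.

Public value = 2^57 mod 1979.
2^1 ≡ 2 (mod 1979)
2^2 = (2^1)^2 ≡ 2^2 = 4 ≡ 4 (mod 1979)
2^4 = (2^2)^2 ≡ 4^2 = 16 ≡ 16 (mod 1979)
2^8 = (2^4)^2 ≡ 16^2 = 256 ≡ 256 (mod 1979)
2^16 = (2^8)^2 ≡ 256^2 = 65536 ≡ 229 (mod 1979)
2^32 = (2^16)^2 ≡ 229^2 = 52441 ≡ 987 (mod 1979)
2^57 = 2^32 · 2^16 · 2^8 · 2^1 ≡ 987 · 229 · 256 · 2 ≡ 1751 (mod 1979).

1751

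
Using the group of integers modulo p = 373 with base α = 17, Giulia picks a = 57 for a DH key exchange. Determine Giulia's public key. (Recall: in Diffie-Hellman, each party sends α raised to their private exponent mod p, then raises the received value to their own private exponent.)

264

Public value = 17^57 mod 373.
17^1 ≡ 17 (mod 373)
17^2 = (17^1)^2 ≡ 17^2 = 289 ≡ 289 (mod 373)
17^4 = (17^2)^2 ≡ 289^2 = 83521 ≡ 342 (mod 373)
17^8 = (17^4)^2 ≡ 342^2 = 116964 ≡ 215 (mod 373)
17^16 = (17^8)^2 ≡ 215^2 = 46225 ≡ 346 (mod 373)
17^32 = (17^16)^2 ≡ 346^2 = 119716 ≡ 356 (mod 373)
17^57 = 17^32 · 17^16 · 17^8 · 17^1 ≡ 356 · 346 · 215 · 17 ≡ 264 (mod 373).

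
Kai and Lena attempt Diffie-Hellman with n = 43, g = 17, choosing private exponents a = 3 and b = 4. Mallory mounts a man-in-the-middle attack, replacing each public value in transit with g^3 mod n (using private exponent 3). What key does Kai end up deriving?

41

Kai receives Mallory's public value M = 17^3 mod 43 instead of the honest one.
17^1 ≡ 17 (mod 43)
17^2 = (17^1)^2 ≡ 17^2 = 289 ≡ 31 (mod 43)
17^3 = 17^2 · 17^1 ≡ 31 · 17 ≡ 11 (mod 43).
So M = 11. Kai computes K = M^3 mod 43.
11^1 ≡ 11 (mod 43)
11^2 = (11^1)^2 ≡ 11^2 = 121 ≡ 35 (mod 43)
11^3 = 11^2 · 11^1 ≡ 35 · 11 ≡ 41 (mod 43).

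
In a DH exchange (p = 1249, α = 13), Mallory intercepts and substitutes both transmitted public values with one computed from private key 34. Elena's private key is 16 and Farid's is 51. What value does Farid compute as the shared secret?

Farid receives Mallory's public value M = 13^34 mod 1249 instead of the honest one.
13^1 ≡ 13 (mod 1249)
13^2 = (13^1)^2 ≡ 13^2 = 169 ≡ 169 (mod 1249)
13^4 = (13^2)^2 ≡ 169^2 = 28561 ≡ 1083 (mod 1249)
13^8 = (13^4)^2 ≡ 1083^2 = 1172889 ≡ 78 (mod 1249)
13^16 = (13^8)^2 ≡ 78^2 = 6084 ≡ 1088 (mod 1249)
13^32 = (13^16)^2 ≡ 1088^2 = 1183744 ≡ 941 (mod 1249)
13^34 = 13^32 · 13^2 ≡ 941 · 169 ≡ 406 (mod 1249).
So M = 406. Farid computes K = M^51 mod 1249.
406^1 ≡ 406 (mod 1249)
406^2 = (406^1)^2 ≡ 406^2 = 164836 ≡ 1217 (mod 1249)
406^4 = (406^2)^2 ≡ 1217^2 = 1481089 ≡ 1024 (mod 1249)
406^8 = (406^4)^2 ≡ 1024^2 = 1048576 ≡ 665 (mod 1249)
406^16 = (406^8)^2 ≡ 665^2 = 442225 ≡ 79 (mod 1249)
406^32 = (406^16)^2 ≡ 79^2 = 6241 ≡ 1245 (mod 1249)
406^51 = 406^32 · 406^16 · 406^2 · 406^1 ≡ 1245 · 79 · 1217 · 406 ≡ 9 (mod 1249).

9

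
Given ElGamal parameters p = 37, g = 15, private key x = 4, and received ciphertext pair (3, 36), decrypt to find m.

21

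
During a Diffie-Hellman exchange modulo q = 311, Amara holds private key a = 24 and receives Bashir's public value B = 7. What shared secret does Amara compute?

Shared key K = 7^24 mod 311.
7^1 ≡ 7 (mod 311)
7^2 = (7^1)^2 ≡ 7^2 = 49 ≡ 49 (mod 311)
7^4 = (7^2)^2 ≡ 49^2 = 2401 ≡ 224 (mod 311)
7^8 = (7^4)^2 ≡ 224^2 = 50176 ≡ 105 (mod 311)
7^16 = (7^8)^2 ≡ 105^2 = 11025 ≡ 140 (mod 311)
7^24 = 7^16 · 7^8 ≡ 140 · 105 ≡ 83 (mod 311).

83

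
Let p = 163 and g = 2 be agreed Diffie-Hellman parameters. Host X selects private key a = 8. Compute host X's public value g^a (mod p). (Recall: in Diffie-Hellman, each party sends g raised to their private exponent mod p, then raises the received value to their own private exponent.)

93

Public value = 2^8 (mod 163).
2^1 ≡ 2 (mod 163)
2^2 = (2^1)^2 ≡ 2^2 = 4 ≡ 4 (mod 163)
2^4 = (2^2)^2 ≡ 4^2 = 16 ≡ 16 (mod 163)
2^8 = (2^4)^2 ≡ 16^2 = 256 ≡ 93 (mod 163)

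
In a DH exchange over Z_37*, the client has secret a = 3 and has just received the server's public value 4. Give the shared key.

27

Shared key K = 4^3 mod 37.
4^1 ≡ 4 (mod 37)
4^2 = (4^1)^2 ≡ 4^2 = 16 ≡ 16 (mod 37)
4^3 = 4^2 · 4^1 ≡ 16 · 4 ≡ 27 (mod 37).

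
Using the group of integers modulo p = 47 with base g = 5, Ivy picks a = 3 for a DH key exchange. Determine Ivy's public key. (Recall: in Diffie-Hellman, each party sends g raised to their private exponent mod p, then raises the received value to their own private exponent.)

Public value = 5^3 mod 47.
5^1 ≡ 5 (mod 47)
5^2 = (5^1)^2 ≡ 5^2 = 25 ≡ 25 (mod 47)
5^3 = 5^2 · 5^1 ≡ 25 · 5 ≡ 31 (mod 47).

31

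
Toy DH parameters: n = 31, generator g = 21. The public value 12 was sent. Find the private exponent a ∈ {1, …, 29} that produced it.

11

Try successive powers of 21 modulo 31:
21^1 ≡ 21
21^2 ≡ 7
21^3 ≡ 23
21^4 ≡ 18
21^5 ≡ 6
21^6 ≡ 2
21^7 ≡ 11
21^8 ≡ 14
21^9 ≡ 15
21^10 ≡ 5
21^11 ≡ 12
Found: a = 11.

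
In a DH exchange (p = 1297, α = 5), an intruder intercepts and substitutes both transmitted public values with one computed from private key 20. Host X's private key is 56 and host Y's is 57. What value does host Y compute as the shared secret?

Host Y receives an intruder's public value M = 5^20 mod 1297 instead of the honest one.
5^1 ≡ 5 (mod 1297)
5^2 = (5^1)^2 ≡ 5^2 = 25 ≡ 25 (mod 1297)
5^4 = (5^2)^2 ≡ 25^2 = 625 ≡ 625 (mod 1297)
5^8 = (5^4)^2 ≡ 625^2 = 390625 ≡ 228 (mod 1297)
5^16 = (5^8)^2 ≡ 228^2 = 51984 ≡ 104 (mod 1297)
5^20 = 5^16 · 5^4 ≡ 104 · 625 ≡ 150 (mod 1297).
So M = 150. Host Y computes K = M^57 mod 1297.
150^1 ≡ 150 (mod 1297)
150^2 = (150^1)^2 ≡ 150^2 = 22500 ≡ 451 (mod 1297)
150^4 = (150^2)^2 ≡ 451^2 = 203401 ≡ 1069 (mod 1297)
150^8 = (150^4)^2 ≡ 1069^2 = 1142761 ≡ 104 (mod 1297)
150^16 = (150^8)^2 ≡ 104^2 = 10816 ≡ 440 (mod 1297)
150^32 = (150^16)^2 ≡ 440^2 = 193600 ≡ 347 (mod 1297)
150^57 = 150^32 · 150^16 · 150^8 · 150^1 ≡ 347 · 440 · 104 · 150 ≡ 1091 (mod 1297).

1091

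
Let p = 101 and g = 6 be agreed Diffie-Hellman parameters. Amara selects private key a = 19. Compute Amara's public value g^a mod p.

17

Public value = 6^19 mod 101.
6^1 ≡ 6 (mod 101)
6^2 = (6^1)^2 ≡ 6^2 = 36 ≡ 36 (mod 101)
6^4 = (6^2)^2 ≡ 36^2 = 1296 ≡ 84 (mod 101)
6^8 = (6^4)^2 ≡ 84^2 = 7056 ≡ 87 (mod 101)
6^16 = (6^8)^2 ≡ 87^2 = 7569 ≡ 95 (mod 101)
6^19 = 6^16 · 6^2 · 6^1 ≡ 95 · 36 · 6 ≡ 17 (mod 101).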